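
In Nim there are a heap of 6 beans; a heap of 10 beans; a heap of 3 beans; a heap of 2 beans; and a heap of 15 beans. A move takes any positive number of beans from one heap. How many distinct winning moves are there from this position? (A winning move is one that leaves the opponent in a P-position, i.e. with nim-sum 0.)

Compute the nim-sum pairwise:
6 XOR 10 = 12
12 XOR 3 = 15
15 XOR 2 = 13
13 XOR 15 = 2
The overall nim-sum is X = 2. A heap of size p has a winning move iff p XOR X < p (reduce it to p XOR X).
  6: 6 XOR 2 = 4 < 6 — winning move (to 4).
  10: 10 XOR 2 = 8 < 10 — winning move (to 8).
  3: 3 XOR 2 = 1 < 3 — winning move (to 1).
  2: 2 XOR 2 = 0 < 2 — winning move (to 0).
  15: 15 XOR 2 = 13 < 15 — winning move (to 13).
That gives 5 winning moves.

5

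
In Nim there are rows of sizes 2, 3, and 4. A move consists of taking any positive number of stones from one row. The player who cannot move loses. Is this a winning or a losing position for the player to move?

Winning position

Compute the nim-sum pairwise:
2 ⊕ 3 = 1
1 ⊕ 4 = 5
The nim-sum is 5 ≠ 0, so this is an N-position: the player to move can win.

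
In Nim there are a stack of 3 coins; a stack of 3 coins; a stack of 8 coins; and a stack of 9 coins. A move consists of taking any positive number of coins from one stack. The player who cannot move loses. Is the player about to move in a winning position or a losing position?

Compute the nim-sum pairwise:
3 ⊕ 3 = 0
0 ⊕ 8 = 8
8 ⊕ 9 = 1
The nim-sum is 1 ≠ 0, so this is an N-position: the player to move can win.

Winning position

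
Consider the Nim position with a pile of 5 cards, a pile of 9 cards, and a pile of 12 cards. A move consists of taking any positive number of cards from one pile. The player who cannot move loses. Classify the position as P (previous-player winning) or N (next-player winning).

Nim-sum: 5 ⊕ 9 ⊕ 12 = 0.
The nim-sum is 0, so this is a P-position: the player to move is in a losing position under optimal play.

P-position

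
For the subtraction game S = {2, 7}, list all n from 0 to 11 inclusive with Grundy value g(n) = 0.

Grundy values for subtraction set {2, 7}:
k:     0  1  2  3  4  5  6  7  8  9 10 11
g(k):  0  0  1  1  0  0  1  1  2  0  0  1
The P-positions (g = 0) in 0..11 are 0, 1, 4, 5, 9, 10.

0, 1, 4, 5, 9, 10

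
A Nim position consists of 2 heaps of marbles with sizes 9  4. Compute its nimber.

Write each in binary and XOR column by column:
  1001  (9)
  0100  (4)
  ----
  1101  (13)

13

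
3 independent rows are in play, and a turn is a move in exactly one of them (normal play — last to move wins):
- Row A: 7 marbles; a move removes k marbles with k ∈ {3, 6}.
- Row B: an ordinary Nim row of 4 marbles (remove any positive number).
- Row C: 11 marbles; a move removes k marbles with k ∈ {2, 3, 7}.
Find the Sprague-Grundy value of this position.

Build the Grundy sequence for row A with g(k) = mex{g(k−s) : s ∈ {3, 6}, s ≤ k}:
k:     0  1  2  3  4  5  6  7
g(k):  0  0  0  1  1  1  2  2
So g(7) = 2.
Row B is a plain Nim row of size 4, so its Grundy value is 4.
For row C, compute g(0), g(1), … with moves {2, 3, 7}:
g(0) = mex{} = 0
g(1) = mex{} = 0
g(2) = mex{0} = 1
g(3) = mex{0} = 1
g(4) = mex{0,1} = 2
g(5) = mex{1} = 0
g(6) = mex{1,2} = 0
g(7) = mex{0,2} = 1
g(8) = mex{0} = 1
g(9) = mex{0,1} = 2
g(10) = mex{1} = 0
g(11) = mex{1,2} = 0
So g(11) = 0.
By the Sprague-Grundy theorem, the Grundy value of a sum of independent games is the XOR of the component values.
Combined value = 2 ⊕ 4 ⊕ 0 = 6.

6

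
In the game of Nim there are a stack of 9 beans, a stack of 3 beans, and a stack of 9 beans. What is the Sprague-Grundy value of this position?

3

Compute the nim-sum pairwise:
9 ^ 3 = 10
10 ^ 9 = 3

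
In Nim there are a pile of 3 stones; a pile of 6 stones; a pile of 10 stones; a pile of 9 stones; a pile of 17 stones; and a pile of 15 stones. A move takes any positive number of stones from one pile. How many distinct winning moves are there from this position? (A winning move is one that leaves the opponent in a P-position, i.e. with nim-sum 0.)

1

In binary:
  00011  (3)
  00110  (6)
  01010  (10)
  01001  (9)
  10001  (17)
  01111  (15)
  -----
  11000  (24)
The overall nim-sum is X = 24. A pile of size p has a winning move iff p XOR X < p (reduce it to p XOR X).
  3: 3 XOR 24 = 27 ≥ 3 — no move.
  6: 6 XOR 24 = 30 ≥ 6 — no move.
  10: 10 XOR 24 = 18 ≥ 10 — no move.
  9: 9 XOR 24 = 17 ≥ 9 — no move.
  17: 17 XOR 24 = 9 < 17 — winning move (to 9).
  15: 15 XOR 24 = 23 ≥ 15 — no move.
That gives 1 winning move.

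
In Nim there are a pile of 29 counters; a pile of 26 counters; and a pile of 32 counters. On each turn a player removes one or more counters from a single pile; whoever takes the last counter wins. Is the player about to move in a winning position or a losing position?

Compute the nim-sum pairwise:
29 XOR 26 = 7
7 XOR 32 = 39
The nim-sum is 39 ≠ 0, so this is an N-position: the player to move can win.

Winning position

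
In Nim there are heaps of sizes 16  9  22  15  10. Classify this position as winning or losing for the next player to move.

Winning position

Compute the nim-sum pairwise:
16 ⊕ 9 = 25
25 ⊕ 22 = 15
15 ⊕ 15 = 0
0 ⊕ 10 = 10
The nim-sum is 10 ≠ 0, so this is an N-position: the player to move can win.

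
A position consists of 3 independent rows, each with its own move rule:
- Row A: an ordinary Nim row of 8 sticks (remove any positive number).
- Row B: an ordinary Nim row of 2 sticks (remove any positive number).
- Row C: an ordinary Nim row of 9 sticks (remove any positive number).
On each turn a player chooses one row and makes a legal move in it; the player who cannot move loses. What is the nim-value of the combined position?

3

Row A is a plain Nim row of size 8, so its Grundy value is 8.
Row B is a plain Nim row of size 2, so its Grundy value is 2.
Row C is a plain Nim row of size 9, so its Grundy value is 9.
The value of a disjunctive sum is the nim-sum of the parts.
Combined value = 8 ⊕ 2 ⊕ 9 = 3.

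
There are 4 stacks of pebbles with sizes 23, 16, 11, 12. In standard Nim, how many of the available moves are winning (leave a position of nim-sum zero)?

Compute the nim-sum pairwise:
23 ⊕ 16 = 7
7 ⊕ 11 = 12
12 ⊕ 12 = 0
The nim-sum is already 0, so every move leaves a nonzero nim-sum — there are no winning moves.

0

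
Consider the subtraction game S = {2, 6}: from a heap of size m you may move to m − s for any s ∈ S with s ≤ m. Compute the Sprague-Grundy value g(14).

1

Grundy values for subtraction set {2, 6}:
g(0) = mex{} = 0
g(1) = mex{} = 0
g(2) = mex{0} = 1
g(3) = mex{0} = 1
g(4) = mex{1} = 0
g(5) = mex{1} = 0
g(6) = mex{0} = 1
g(7) = mex{0} = 1
g(8) = mex{1} = 0
g(9) = mex{1} = 0
g(10) = mex{0} = 1
g(11) = mex{0} = 1
g(12) = mex{1} = 0
g(13) = mex{1} = 0
g(14) = mex{0} = 1
So g(14) = 1.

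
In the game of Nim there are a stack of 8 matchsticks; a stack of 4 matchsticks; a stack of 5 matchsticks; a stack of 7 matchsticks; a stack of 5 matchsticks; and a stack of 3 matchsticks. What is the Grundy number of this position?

Nim-sum: 8 ^ 4 ^ 5 ^ 7 ^ 5 ^ 3 = 8.

8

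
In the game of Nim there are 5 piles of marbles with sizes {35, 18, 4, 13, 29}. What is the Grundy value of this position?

37

Compute the nim-sum pairwise:
35 ⊕ 18 = 49
49 ⊕ 4 = 53
53 ⊕ 13 = 56
56 ⊕ 29 = 37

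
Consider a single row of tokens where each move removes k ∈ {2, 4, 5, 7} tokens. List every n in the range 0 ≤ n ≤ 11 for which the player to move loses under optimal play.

0, 1, 9, 10

Build the Grundy sequence with g(k) = mex{g(k−s) : s ∈ {2, 4, 5, 7}, s ≤ k}:
k:     0  1  2  3  4  5  6  7  8  9 10 11
g(k):  0  0  1  1  2  2  3  3  4  0  0  1
The P-positions (g = 0) in 0..11 are 0, 1, 9, 10.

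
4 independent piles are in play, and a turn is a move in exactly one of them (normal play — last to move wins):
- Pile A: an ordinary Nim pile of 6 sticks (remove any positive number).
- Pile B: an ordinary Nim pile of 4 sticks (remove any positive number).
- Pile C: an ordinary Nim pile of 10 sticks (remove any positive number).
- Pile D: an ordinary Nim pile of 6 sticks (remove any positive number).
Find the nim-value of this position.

14

Pile A is a plain Nim pile of size 6, so its Grundy value is 6.
Pile B is a plain Nim pile of size 4, so its Grundy value is 4.
Pile C is a plain Nim pile of size 10, so its Grundy value is 10.
Pile D is a plain Nim pile of size 6, so its Grundy value is 6.
By the Sprague-Grundy theorem, the Grundy value of a sum of independent games is the XOR of the component values.
Combined value = 6 XOR 4 XOR 10 XOR 6 = 14.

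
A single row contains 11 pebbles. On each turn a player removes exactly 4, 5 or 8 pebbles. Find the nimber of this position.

2

Build the Grundy sequence with g(k) = mex{g(k−s) : s ∈ {4, 5, 8}, s ≤ k}:
g(0) = mex{} = 0
g(1) = mex{} = 0
g(2) = mex{} = 0
g(3) = mex{} = 0
g(4) = mex{0} = 1
g(5) = mex{0} = 1
g(6) = mex{0} = 1
g(7) = mex{0} = 1
g(8) = mex{0,1} = 2
g(9) = mex{0,1} = 2
g(10) = mex{0,1} = 2
g(11) = mex{0,1} = 2
So g(11) = 2.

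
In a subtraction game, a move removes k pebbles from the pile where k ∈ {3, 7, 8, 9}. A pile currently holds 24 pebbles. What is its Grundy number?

2

Build the Grundy sequence with g(k) = mex{g(k−s) : s ∈ {3, 7, 8, 9}, s ≤ k}:
k:     0  1  2  3  4  5  6  7  8  9 10 11 12 13 14 15 16 17 18 19 20 21 22 23 24
g(k):  0  0  0  1  1  1  0  2  2  1  3  3  0  2  4  1  0  0  0  1  1  1  0  2  2
So g(24) = 2.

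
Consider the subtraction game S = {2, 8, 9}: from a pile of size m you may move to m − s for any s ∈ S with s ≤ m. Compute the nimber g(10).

3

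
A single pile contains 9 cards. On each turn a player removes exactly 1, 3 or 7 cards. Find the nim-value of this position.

1

Grundy values for subtraction set {1, 3, 7}:
k:     0  1  2  3  4  5  6  7  8  9
g(k):  0  1  0  1  0  1  0  1  0  1
So g(9) = 1.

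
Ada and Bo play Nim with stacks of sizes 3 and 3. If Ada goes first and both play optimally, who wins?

Bo wins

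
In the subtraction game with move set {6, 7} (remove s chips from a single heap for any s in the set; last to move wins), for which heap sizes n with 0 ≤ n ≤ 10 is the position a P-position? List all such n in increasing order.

Grundy values for subtraction set {6, 7}:
k:     0  1  2  3  4  5  6  7  8  9 10
g(k):  0  0  0  0  0  0  1  1  1  1  1
The P-positions (g = 0) in 0..10 are 0, 1, 2, 3, 4, 5.

0, 1, 2, 3, 4, 5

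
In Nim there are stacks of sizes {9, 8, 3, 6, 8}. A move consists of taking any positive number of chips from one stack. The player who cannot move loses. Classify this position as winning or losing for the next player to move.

Winning position

Nim-sum: 9 ⊕ 8 ⊕ 3 ⊕ 6 ⊕ 8 = 12.
The nim-sum is 12 ≠ 0, so this is an N-position: the player to move can win.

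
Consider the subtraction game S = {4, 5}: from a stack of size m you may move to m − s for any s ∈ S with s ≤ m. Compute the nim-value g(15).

1

Build the Grundy sequence with g(k) = mex{g(k−s) : s ∈ {4, 5}, s ≤ k}:
k:     0  1  2  3  4  5  6  7  8  9 10 11 12 13 14 15
g(k):  0  0  0  0  1  1  1  1  2  0  0  0  0  1  1  1
So g(15) = 1.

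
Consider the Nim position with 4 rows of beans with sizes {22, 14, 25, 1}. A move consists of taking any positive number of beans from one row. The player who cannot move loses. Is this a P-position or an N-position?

P-position

Bitwise XOR of the heap sizes:
  10110  (22)
  01110  (14)
  11001  (25)
  00001  (1)
  -----
  00000  (0)
The nim-sum is 0, so this is a P-position: the player to move is in a losing position under optimal play.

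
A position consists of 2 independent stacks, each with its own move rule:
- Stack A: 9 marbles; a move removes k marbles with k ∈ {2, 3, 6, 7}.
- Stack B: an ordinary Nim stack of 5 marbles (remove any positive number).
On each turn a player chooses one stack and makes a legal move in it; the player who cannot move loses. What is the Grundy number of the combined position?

For stack A, compute g(0), g(1), … with moves {2, 3, 6, 7}:
g(0) = mex{} = 0
g(1) = mex{} = 0
g(2) = mex{0} = 1
g(3) = mex{0} = 1
g(4) = mex{0,1} = 2
g(5) = mex{1} = 0
g(6) = mex{0,1,2} = 3
g(7) = mex{0,2} = 1
g(8) = mex{0,1,3} = 2
g(9) = mex{1,3} = 0
So g(9) = 0.
Stack B is a plain Nim stack of size 5, so its Grundy value is 5.
The value of a disjunctive sum is the nim-sum of the parts.
Combined value = 0 XOR 5 = 5.

5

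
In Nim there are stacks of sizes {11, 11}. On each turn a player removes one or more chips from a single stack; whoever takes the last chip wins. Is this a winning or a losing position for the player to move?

In binary:
  1011  (11)
  1011  (11)
  ----
  0000  (0)
The nim-sum is 0, so this is a P-position: the player to move is in a losing position under optimal play.

Losing position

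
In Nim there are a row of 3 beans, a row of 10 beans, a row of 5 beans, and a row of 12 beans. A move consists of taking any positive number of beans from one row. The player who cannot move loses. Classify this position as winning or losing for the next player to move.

Losing position

Nim-sum: 3 ⊕ 10 ⊕ 5 ⊕ 12 = 0.
The nim-sum is 0, so this is a P-position: the player to move is in a losing position under optimal play.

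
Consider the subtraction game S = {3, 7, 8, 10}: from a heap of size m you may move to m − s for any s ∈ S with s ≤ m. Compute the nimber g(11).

3

Grundy values for subtraction set {3, 7, 8, 10}:
g(0) = mex{} = 0
g(1) = mex{} = 0
g(2) = mex{} = 0
g(3) = mex{0} = 1
g(4) = mex{0} = 1
g(5) = mex{0} = 1
g(6) = mex{1} = 0
g(7) = mex{0,1} = 2
g(8) = mex{0,1} = 2
g(9) = mex{0} = 1
g(10) = mex{0,1,2} = 3
g(11) = mex{0,1,2} = 3
So g(11) = 3.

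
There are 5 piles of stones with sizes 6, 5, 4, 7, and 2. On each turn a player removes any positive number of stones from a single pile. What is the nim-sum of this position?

In binary:
  110  (6)
  101  (5)
  100  (4)
  111  (7)
  010  (2)
  ---
  010  (2)

2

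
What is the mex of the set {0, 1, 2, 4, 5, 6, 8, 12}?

The values 0, 1, 2 are all present; 3 is the first non-negative integer missing from the set.

3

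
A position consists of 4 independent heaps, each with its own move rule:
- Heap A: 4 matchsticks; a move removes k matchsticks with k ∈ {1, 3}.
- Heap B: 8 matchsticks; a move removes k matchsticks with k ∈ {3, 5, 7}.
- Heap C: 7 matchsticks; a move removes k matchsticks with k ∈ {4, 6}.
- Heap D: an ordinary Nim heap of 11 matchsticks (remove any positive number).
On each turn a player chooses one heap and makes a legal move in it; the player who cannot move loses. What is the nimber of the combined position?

Grundy values for heap A (subtraction set {1, 3}):
g(0) = mex{} = 0
g(1) = mex{0} = 1
g(2) = mex{1} = 0
g(3) = mex{0} = 1
g(4) = mex{1} = 0
So g(4) = 0.
For heap B, compute g(0), g(1), … with moves {3, 5, 7}:
g(0) = mex{} = 0
g(1) = mex{} = 0
g(2) = mex{} = 0
g(3) = mex{0} = 1
g(4) = mex{0} = 1
g(5) = mex{0} = 1
g(6) = mex{0,1} = 2
g(7) = mex{0,1} = 2
g(8) = mex{0,1} = 2
So g(8) = 2.
Build the Grundy sequence for heap C with g(k) = mex{g(k−s) : s ∈ {4, 6}, s ≤ k}:
k:     0  1  2  3  4  5  6  7
g(k):  0  0  0  0  1  1  1  1
So g(7) = 1.
Heap D is a plain Nim heap of size 11, so its Grundy value is 11.
By the Sprague-Grundy theorem, the Grundy value of a sum of independent games is the XOR of the component values.
Combined value = 0 ⊕ 2 ⊕ 1 ⊕ 11 = 8.

8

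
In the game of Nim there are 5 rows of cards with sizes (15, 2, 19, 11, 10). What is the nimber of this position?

Bitwise XOR of the heap sizes:
  01111  (15)
  00010  (2)
  10011  (19)
  01011  (11)
  01010  (10)
  -----
  11111  (31)

31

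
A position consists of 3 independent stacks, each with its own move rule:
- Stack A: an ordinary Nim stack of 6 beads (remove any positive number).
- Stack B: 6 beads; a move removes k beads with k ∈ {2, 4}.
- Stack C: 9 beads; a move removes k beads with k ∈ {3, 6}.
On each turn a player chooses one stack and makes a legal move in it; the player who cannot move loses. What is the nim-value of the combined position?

Stack A is a plain Nim stack of size 6, so its Grundy value is 6.
For stack B, compute g(0), g(1), … with moves {2, 4}:
g(0) = mex{} = 0
g(1) = mex{} = 0
g(2) = mex{0} = 1
g(3) = mex{0} = 1
g(4) = mex{0,1} = 2
g(5) = mex{0,1} = 2
g(6) = mex{1,2} = 0
So g(6) = 0.
Grundy values for stack C (subtraction set {3, 6}):
g(0) = mex{} = 0
g(1) = mex{} = 0
g(2) = mex{} = 0
g(3) = mex{0} = 1
g(4) = mex{0} = 1
g(5) = mex{0} = 1
g(6) = mex{0,1} = 2
g(7) = mex{0,1} = 2
g(8) = mex{0,1} = 2
g(9) = mex{1,2} = 0
So g(9) = 0.
By the Sprague-Grundy theorem, the Grundy value of a sum of independent games is the XOR of the component values.
Combined value = 6 ⊕ 0 ⊕ 0 = 6.

6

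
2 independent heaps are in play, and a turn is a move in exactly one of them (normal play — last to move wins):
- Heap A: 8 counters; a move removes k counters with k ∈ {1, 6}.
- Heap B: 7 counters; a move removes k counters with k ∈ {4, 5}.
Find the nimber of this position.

Grundy values for heap A (subtraction set {1, 6}):
k:     0  1  2  3  4  5  6  7  8
g(k):  0  1  0  1  0  1  2  0  1
So g(8) = 1.
For heap B, compute g(0), g(1), … with moves {4, 5}:
g(0) = mex{} = 0
g(1) = mex{} = 0
g(2) = mex{} = 0
g(3) = mex{} = 0
g(4) = mex{0} = 1
g(5) = mex{0} = 1
g(6) = mex{0} = 1
g(7) = mex{0} = 1
So g(7) = 1.
By the Sprague-Grundy theorem, the Grundy value of a sum of independent games is the XOR of the component values.
Combined value = 1 XOR 1 = 0.

0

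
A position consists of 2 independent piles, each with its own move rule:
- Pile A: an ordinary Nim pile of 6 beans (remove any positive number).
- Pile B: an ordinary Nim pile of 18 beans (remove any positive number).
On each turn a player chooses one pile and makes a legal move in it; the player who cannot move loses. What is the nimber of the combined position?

Pile A is a plain Nim pile of size 6, so its Grundy value is 6.
Pile B is a plain Nim pile of size 18, so its Grundy value is 18.
By the Sprague-Grundy theorem, the Grundy value of a sum of independent games is the XOR of the component values.
Combined value = 6 XOR 18 = 20.

20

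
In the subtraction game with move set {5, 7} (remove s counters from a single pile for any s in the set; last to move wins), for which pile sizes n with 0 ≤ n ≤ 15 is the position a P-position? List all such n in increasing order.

0, 1, 2, 3, 4, 12, 13, 14, 15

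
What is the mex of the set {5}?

0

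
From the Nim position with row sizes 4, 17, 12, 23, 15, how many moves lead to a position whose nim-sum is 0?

3

Compute the nim-sum pairwise:
4 ⊕ 17 = 21
21 ⊕ 12 = 25
25 ⊕ 23 = 14
14 ⊕ 15 = 1
The overall nim-sum is X = 1. A row of size p has a winning move iff p XOR X < p (reduce it to p XOR X).
  4: 4 XOR 1 = 5 ≥ 4 — no move.
  17: 17 XOR 1 = 16 < 17 — winning move (to 16).
  12: 12 XOR 1 = 13 ≥ 12 — no move.
  23: 23 XOR 1 = 22 < 23 — winning move (to 22).
  15: 15 XOR 1 = 14 < 15 — winning move (to 14).
That gives 3 winning moves.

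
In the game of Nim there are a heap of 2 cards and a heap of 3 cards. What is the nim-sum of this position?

1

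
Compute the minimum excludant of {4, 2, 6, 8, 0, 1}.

The values 0, 1, 2 are all present; 3 is the first non-negative integer missing from the set.

3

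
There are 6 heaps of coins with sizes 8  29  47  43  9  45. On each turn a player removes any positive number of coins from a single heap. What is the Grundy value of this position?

53

Compute the nim-sum pairwise:
8 ⊕ 29 = 21
21 ⊕ 47 = 58
58 ⊕ 43 = 17
17 ⊕ 9 = 24
24 ⊕ 45 = 53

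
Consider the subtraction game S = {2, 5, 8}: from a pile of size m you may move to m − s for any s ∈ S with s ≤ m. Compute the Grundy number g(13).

1

Build the Grundy sequence with g(k) = mex{g(k−s) : s ∈ {2, 5, 8}, s ≤ k}:
g(0) = mex{} = 0
g(1) = mex{} = 0
g(2) = mex{0} = 1
g(3) = mex{0} = 1
g(4) = mex{1} = 0
g(5) = mex{0,1} = 2
g(6) = mex{0} = 1
g(7) = mex{1,2} = 0
g(8) = mex{0,1} = 2
g(9) = mex{0} = 1
g(10) = mex{1,2} = 0
g(11) = mex{1} = 0
g(12) = mex{0} = 1
g(13) = mex{0,2} = 1
So g(13) = 1.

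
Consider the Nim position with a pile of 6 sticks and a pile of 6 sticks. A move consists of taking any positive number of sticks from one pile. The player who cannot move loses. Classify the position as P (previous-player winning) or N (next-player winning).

Compute the nim-sum pairwise:
6 XOR 6 = 0
The nim-sum is 0, so this is a P-position: the player to move is in a losing position under optimal play.

P-position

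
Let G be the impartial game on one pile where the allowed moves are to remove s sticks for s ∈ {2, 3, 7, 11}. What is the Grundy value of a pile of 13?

2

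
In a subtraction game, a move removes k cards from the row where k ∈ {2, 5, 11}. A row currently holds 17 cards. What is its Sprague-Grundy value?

0

Compute g(0), g(1), … for moves {2, 5, 11}:
k:     0  1  2  3  4  5  6  7  8  9 10 11 12 13 14 15 16 17
g(k):  0  0  1  1  0  2  1  0  0  1  1  2  2  3  0  2  1  0
So g(17) = 0.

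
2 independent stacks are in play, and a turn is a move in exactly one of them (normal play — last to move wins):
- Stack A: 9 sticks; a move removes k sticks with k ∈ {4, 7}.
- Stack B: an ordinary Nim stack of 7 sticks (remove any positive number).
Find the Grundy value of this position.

Build the Grundy sequence for stack A with g(k) = mex{g(k−s) : s ∈ {4, 7}, s ≤ k}:
g(0) = mex{} = 0
g(1) = mex{} = 0
g(2) = mex{} = 0
g(3) = mex{} = 0
g(4) = mex{0} = 1
g(5) = mex{0} = 1
g(6) = mex{0} = 1
g(7) = mex{0} = 1
g(8) = mex{0,1} = 2
g(9) = mex{0,1} = 2
So g(9) = 2.
Stack B is a plain Nim stack of size 7, so its Grundy value is 7.
By the Sprague-Grundy theorem, the Grundy value of a sum of independent games is the XOR of the component values.
Combined value = 2 ⊕ 7 = 5.

5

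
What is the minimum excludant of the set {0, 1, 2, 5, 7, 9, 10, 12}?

3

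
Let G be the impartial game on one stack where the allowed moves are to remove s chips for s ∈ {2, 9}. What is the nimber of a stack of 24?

1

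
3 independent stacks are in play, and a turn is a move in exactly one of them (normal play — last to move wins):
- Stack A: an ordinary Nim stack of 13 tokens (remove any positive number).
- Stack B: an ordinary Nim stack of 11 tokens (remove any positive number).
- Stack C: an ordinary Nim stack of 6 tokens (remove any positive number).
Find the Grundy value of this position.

0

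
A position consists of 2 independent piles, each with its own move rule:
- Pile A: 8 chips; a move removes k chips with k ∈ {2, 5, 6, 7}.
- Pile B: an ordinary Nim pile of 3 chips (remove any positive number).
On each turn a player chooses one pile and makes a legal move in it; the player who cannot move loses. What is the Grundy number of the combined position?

Grundy values for pile A (subtraction set {2, 5, 6, 7}):
g(0) = mex{} = 0
g(1) = mex{} = 0
g(2) = mex{0} = 1
g(3) = mex{0} = 1
g(4) = mex{1} = 0
g(5) = mex{0,1} = 2
g(6) = mex{0} = 1
g(7) = mex{0,1,2} = 3
g(8) = mex{0,1} = 2
So g(8) = 2.
Pile B is a plain Nim pile of size 3, so its Grundy value is 3.
The value of a disjunctive sum is the nim-sum of the parts.
Combined value = 2 XOR 3 = 1.

1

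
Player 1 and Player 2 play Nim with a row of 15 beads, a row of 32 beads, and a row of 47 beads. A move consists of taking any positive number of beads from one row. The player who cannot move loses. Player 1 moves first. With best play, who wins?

Compute the nim-sum pairwise:
15 XOR 32 = 47
47 XOR 47 = 0
The nim-sum is 0, so this is a P-position: the player to move is in a losing position under optimal play; Player 1 is about to move from it and so loses — Player 2 wins.

Player 2 wins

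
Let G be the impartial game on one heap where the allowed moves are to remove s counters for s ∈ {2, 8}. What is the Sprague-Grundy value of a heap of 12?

1

Grundy values for subtraction set {2, 8}:
k:     0  1  2  3  4  5  6  7  8  9 10 11 12
g(k):  0  0  1  1  0  0  1  1  2  2  0  0  1
So g(12) = 1.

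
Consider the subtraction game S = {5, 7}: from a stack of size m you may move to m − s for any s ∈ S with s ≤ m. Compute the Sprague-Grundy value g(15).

0

Compute g(0), g(1), … for moves {5, 7}:
k:     0  1  2  3  4  5  6  7  8  9 10 11 12 13 14 15
g(k):  0  0  0  0  0  1  1  1  1  1  2  2  0  0  0  0
So g(15) = 0.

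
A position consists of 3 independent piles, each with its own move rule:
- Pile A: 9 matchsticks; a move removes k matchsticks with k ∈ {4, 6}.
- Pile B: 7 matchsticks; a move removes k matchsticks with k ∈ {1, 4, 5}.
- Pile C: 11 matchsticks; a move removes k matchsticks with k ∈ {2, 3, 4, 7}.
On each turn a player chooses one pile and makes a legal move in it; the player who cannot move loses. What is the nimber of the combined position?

Build the Grundy sequence for pile A with g(k) = mex{g(k−s) : s ∈ {4, 6}, s ≤ k}:
k:     0  1  2  3  4  5  6  7  8  9
g(k):  0  0  0  0  1  1  1  1  2  2
So g(9) = 2.
Build the Grundy sequence for pile B with g(k) = mex{g(k−s) : s ∈ {1, 4, 5}, s ≤ k}:
g(0) = mex{} = 0
g(1) = mex{0} = 1
g(2) = mex{1} = 0
g(3) = mex{0} = 1
g(4) = mex{0,1} = 2
g(5) = mex{0,1,2} = 3
g(6) = mex{0,1,3} = 2
g(7) = mex{0,1,2} = 3
So g(7) = 3.
Build the Grundy sequence for pile C with g(k) = mex{g(k−s) : s ∈ {2, 3, 4, 7}, s ≤ k}:
g(0) = mex{} = 0
g(1) = mex{} = 0
g(2) = mex{0} = 1
g(3) = mex{0} = 1
g(4) = mex{0,1} = 2
g(5) = mex{0,1} = 2
g(6) = mex{1,2} = 0
g(7) = mex{0,1,2} = 3
g(8) = mex{0,2} = 1
g(9) = mex{0,1,2,3} = 4
g(10) = mex{0,1,3} = 2
g(11) = mex{1,2,3,4} = 0
So g(11) = 0.
The value of a disjunctive sum is the nim-sum of the parts.
Combined value = 2 ⊕ 3 ⊕ 0 = 1.

1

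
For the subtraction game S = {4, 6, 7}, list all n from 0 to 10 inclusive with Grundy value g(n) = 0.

0, 1, 2, 3

Grundy values for subtraction set {4, 6, 7}:
k:     0  1  2  3  4  5  6  7  8  9 10
g(k):  0  0  0  0  1  1  1  1  2  2  2
The P-positions (g = 0) in 0..10 are 0, 1, 2, 3.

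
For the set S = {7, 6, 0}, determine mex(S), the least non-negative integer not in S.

0 is in the set but 1 is not, so the mex is 1.

1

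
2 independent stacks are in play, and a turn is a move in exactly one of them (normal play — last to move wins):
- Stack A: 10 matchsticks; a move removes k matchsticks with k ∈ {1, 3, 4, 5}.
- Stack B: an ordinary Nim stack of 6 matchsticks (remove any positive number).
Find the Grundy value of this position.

6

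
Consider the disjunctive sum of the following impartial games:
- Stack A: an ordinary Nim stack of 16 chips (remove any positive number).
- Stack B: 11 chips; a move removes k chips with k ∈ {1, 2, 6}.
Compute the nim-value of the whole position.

17

Stack A is a plain Nim stack of size 16, so its Grundy value is 16.
Build the Grundy sequence for stack B with g(k) = mex{g(k−s) : s ∈ {1, 2, 6}, s ≤ k}:
g(0) = mex{} = 0
g(1) = mex{0} = 1
g(2) = mex{0,1} = 2
g(3) = mex{1,2} = 0
g(4) = mex{0,2} = 1
g(5) = mex{0,1} = 2
g(6) = mex{0,1,2} = 3
g(7) = mex{1,2,3} = 0
g(8) = mex{0,2,3} = 1
g(9) = mex{0,1} = 2
g(10) = mex{1,2} = 0
g(11) = mex{0,2} = 1
So g(11) = 1.
The value of a disjunctive sum is the nim-sum of the parts.
Combined value = 16 XOR 1 = 17.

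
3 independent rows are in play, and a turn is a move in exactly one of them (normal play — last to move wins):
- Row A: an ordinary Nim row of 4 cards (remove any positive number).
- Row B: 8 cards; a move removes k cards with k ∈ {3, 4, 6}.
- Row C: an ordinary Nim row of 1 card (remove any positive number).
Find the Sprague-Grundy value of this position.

Row A is a plain Nim row of size 4, so its Grundy value is 4.
Build the Grundy sequence for row B with g(k) = mex{g(k−s) : s ∈ {3, 4, 6}, s ≤ k}:
g(0) = mex{} = 0
g(1) = mex{} = 0
g(2) = mex{} = 0
g(3) = mex{0} = 1
g(4) = mex{0} = 1
g(5) = mex{0} = 1
g(6) = mex{0,1} = 2
g(7) = mex{0,1} = 2
g(8) = mex{0,1} = 2
So g(8) = 2.
Row C is a plain Nim row of size 1, so its Grundy value is 1.
By the Sprague-Grundy theorem, the Grundy value of a sum of independent games is the XOR of the component values.
Combined value = 4 ⊕ 2 ⊕ 1 = 7.

7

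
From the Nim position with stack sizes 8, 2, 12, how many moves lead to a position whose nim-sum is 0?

Nim-sum: 8 XOR 2 XOR 12 = 6.
The overall nim-sum is X = 6. A stack of size p has a winning move iff p XOR X < p (reduce it to p XOR X).
  8: 8 XOR 6 = 14 ≥ 8 — no move.
  2: 2 XOR 6 = 4 ≥ 2 — no move.
  12: 12 XOR 6 = 10 < 12 — winning move (to 10).
That gives 1 winning move.

1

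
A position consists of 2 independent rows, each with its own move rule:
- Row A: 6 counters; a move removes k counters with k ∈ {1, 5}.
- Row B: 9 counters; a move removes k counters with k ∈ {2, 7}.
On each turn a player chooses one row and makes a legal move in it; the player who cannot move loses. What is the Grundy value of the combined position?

0

Grundy values for row A (subtraction set {1, 5}):
k:     0  1  2  3  4  5  6
g(k):  0  1  0  1  0  1  0
So g(6) = 0.
For row B, compute g(0), g(1), … with moves {2, 7}:
k:     0  1  2  3  4  5  6  7  8  9
g(k):  0  0  1  1  0  0  1  1  2  0
So g(9) = 0.
By the Sprague-Grundy theorem, the Grundy value of a sum of independent games is the XOR of the component values.
Combined value = 0 XOR 0 = 0.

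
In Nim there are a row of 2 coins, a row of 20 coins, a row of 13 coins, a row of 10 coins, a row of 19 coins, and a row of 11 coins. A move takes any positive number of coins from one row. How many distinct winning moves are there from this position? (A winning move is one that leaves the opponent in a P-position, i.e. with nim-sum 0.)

3

Write each in binary and XOR column by column:
  00010  (2)
  10100  (20)
  01101  (13)
  01010  (10)
  10011  (19)
  01011  (11)
  -----
  01001  (9)
The overall nim-sum is X = 9. A row of size p has a winning move iff p XOR X < p (reduce it to p XOR X).
  2: 2 XOR 9 = 11 ≥ 2 — no move.
  20: 20 XOR 9 = 29 ≥ 20 — no move.
  13: 13 XOR 9 = 4 < 13 — winning move (to 4).
  10: 10 XOR 9 = 3 < 10 — winning move (to 3).
  19: 19 XOR 9 = 26 ≥ 19 — no move.
  11: 11 XOR 9 = 2 < 11 — winning move (to 2).
That gives 3 winning moves.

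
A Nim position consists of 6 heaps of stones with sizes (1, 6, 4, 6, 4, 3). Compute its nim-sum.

2

Compute the nim-sum pairwise:
1 XOR 6 = 7
7 XOR 4 = 3
3 XOR 6 = 5
5 XOR 4 = 1
1 XOR 3 = 2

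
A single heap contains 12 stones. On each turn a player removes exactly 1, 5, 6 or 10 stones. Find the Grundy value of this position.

Build the Grundy sequence with g(k) = mex{g(k−s) : s ∈ {1, 5, 6, 10}, s ≤ k}:
g(0) = mex{} = 0
g(1) = mex{0} = 1
g(2) = mex{1} = 0
g(3) = mex{0} = 1
g(4) = mex{1} = 0
g(5) = mex{0} = 1
g(6) = mex{0,1} = 2
g(7) = mex{0,1,2} = 3
g(8) = mex{0,1,3} = 2
g(9) = mex{0,1,2} = 3
g(10) = mex{0,1,3} = 2
g(11) = mex{1,2} = 0
g(12) = mex{0,2,3} = 1
So g(12) = 1.

1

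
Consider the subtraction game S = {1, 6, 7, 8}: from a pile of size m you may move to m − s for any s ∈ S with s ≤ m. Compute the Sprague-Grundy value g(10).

Build the Grundy sequence with g(k) = mex{g(k−s) : s ∈ {1, 6, 7, 8}, s ≤ k}:
k:     0  1  2  3  4  5  6  7  8  9 10
g(k):  0  1  0  1  0  1  2  3  2  3  2
So g(10) = 2.

2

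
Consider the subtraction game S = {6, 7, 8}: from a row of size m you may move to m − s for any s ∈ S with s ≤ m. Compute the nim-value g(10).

1

Compute g(0), g(1), … for moves {6, 7, 8}:
g(0) = mex{} = 0
g(1) = mex{} = 0
g(2) = mex{} = 0
g(3) = mex{} = 0
g(4) = mex{} = 0
g(5) = mex{} = 0
g(6) = mex{0} = 1
g(7) = mex{0} = 1
g(8) = mex{0} = 1
g(9) = mex{0} = 1
g(10) = mex{0} = 1
So g(10) = 1.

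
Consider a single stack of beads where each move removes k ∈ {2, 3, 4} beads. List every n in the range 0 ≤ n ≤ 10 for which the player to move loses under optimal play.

Grundy values for subtraction set {2, 3, 4}:
g(0) = mex{} = 0
g(1) = mex{} = 0
g(2) = mex{0} = 1
g(3) = mex{0} = 1
g(4) = mex{0,1} = 2
g(5) = mex{0,1} = 2
g(6) = mex{1,2} = 0
g(7) = mex{1,2} = 0
g(8) = mex{0,2} = 1
g(9) = mex{0,2} = 1
g(10) = mex{0,1} = 2
The P-positions (g = 0) in 0..10 are 0, 1, 6, 7.

0, 1, 6, 7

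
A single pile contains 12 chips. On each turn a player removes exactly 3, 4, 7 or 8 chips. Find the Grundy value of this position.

Grundy values for subtraction set {3, 4, 7, 8}:
g(0) = mex{} = 0
g(1) = mex{} = 0
g(2) = mex{} = 0
g(3) = mex{0} = 1
g(4) = mex{0} = 1
g(5) = mex{0} = 1
g(6) = mex{0,1} = 2
g(7) = mex{0,1} = 2
g(8) = mex{0,1} = 2
g(9) = mex{0,1,2} = 3
g(10) = mex{0,1,2} = 3
g(11) = mex{1,2} = 0
g(12) = mex{1,2,3} = 0
So g(12) = 0.

0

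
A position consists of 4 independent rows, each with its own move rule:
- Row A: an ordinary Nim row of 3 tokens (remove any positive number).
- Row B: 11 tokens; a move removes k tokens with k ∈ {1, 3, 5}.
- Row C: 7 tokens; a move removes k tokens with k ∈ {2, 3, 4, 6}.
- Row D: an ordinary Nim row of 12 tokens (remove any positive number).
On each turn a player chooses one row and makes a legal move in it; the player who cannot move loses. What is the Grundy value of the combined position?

13

Row A is a plain Nim row of size 3, so its Grundy value is 3.
Grundy values for row B (subtraction set {1, 3, 5}):
k:     0  1  2  3  4  5  6  7  8  9 10 11
g(k):  0  1  0  1  0  1  0  1  0  1  0  1
So g(11) = 1.
Grundy values for row C (subtraction set {2, 3, 4, 6}):
g(0) = mex{} = 0
g(1) = mex{} = 0
g(2) = mex{0} = 1
g(3) = mex{0} = 1
g(4) = mex{0,1} = 2
g(5) = mex{0,1} = 2
g(6) = mex{0,1,2} = 3
g(7) = mex{0,1,2} = 3
So g(7) = 3.
Row D is a plain Nim row of size 12, so its Grundy value is 12.
The value of a disjunctive sum is the nim-sum of the parts.
Combined value = 3 ⊕ 1 ⊕ 3 ⊕ 12 = 13.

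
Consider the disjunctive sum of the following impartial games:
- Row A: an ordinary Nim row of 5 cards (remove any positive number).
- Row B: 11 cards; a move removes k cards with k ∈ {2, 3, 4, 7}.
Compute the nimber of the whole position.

5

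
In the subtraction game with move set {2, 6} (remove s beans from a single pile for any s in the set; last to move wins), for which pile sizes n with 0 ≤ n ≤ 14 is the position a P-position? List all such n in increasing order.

0, 1, 4, 5, 8, 9, 12, 13

Compute g(0), g(1), … for moves {2, 6}:
k:     0  1  2  3  4  5  6  7  8  9 10 11 12 13 14
g(k):  0  0  1  1  0  0  1  1  0  0  1  1  0  0  1
The P-positions (g = 0) in 0..14 are 0, 1, 4, 5, 8, 9, 12, 13.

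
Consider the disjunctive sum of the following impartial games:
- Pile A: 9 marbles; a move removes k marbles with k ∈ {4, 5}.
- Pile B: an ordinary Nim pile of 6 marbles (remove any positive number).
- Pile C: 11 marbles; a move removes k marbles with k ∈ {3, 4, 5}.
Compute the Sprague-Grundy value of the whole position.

7

Grundy values for pile A (subtraction set {4, 5}):
g(0) = mex{} = 0
g(1) = mex{} = 0
g(2) = mex{} = 0
g(3) = mex{} = 0
g(4) = mex{0} = 1
g(5) = mex{0} = 1
g(6) = mex{0} = 1
g(7) = mex{0} = 1
g(8) = mex{0,1} = 2
g(9) = mex{1} = 0
So g(9) = 0.
Pile B is a plain Nim pile of size 6, so its Grundy value is 6.
Grundy values for pile C (subtraction set {3, 4, 5}):
g(0) = mex{} = 0
g(1) = mex{} = 0
g(2) = mex{} = 0
g(3) = mex{0} = 1
g(4) = mex{0} = 1
g(5) = mex{0} = 1
g(6) = mex{0,1} = 2
g(7) = mex{0,1} = 2
g(8) = mex{1} = 0
g(9) = mex{1,2} = 0
g(10) = mex{1,2} = 0
g(11) = mex{0,2} = 1
So g(11) = 1.
By the Sprague-Grundy theorem, the Grundy value of a sum of independent games is the XOR of the component values.
Combined value = 0 ⊕ 6 ⊕ 1 = 7.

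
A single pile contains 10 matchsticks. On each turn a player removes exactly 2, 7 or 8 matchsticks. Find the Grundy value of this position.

Grundy values for subtraction set {2, 7, 8}:
g(0) = mex{} = 0
g(1) = mex{} = 0
g(2) = mex{0} = 1
g(3) = mex{0} = 1
g(4) = mex{1} = 0
g(5) = mex{1} = 0
g(6) = mex{0} = 1
g(7) = mex{0} = 1
g(8) = mex{0,1} = 2
g(9) = mex{0,1} = 2
g(10) = mex{1,2} = 0
So g(10) = 0.

0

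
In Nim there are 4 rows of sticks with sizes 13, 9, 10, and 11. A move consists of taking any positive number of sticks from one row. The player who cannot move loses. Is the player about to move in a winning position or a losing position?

Winning position

Nim-sum: 13 ^ 9 ^ 10 ^ 11 = 5.
The nim-sum is 5 ≠ 0, so this is an N-position: the player to move can win.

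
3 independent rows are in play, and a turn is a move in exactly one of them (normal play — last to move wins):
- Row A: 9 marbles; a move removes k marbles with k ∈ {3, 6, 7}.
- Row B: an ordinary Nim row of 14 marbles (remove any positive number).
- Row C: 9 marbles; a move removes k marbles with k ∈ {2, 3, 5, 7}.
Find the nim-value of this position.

13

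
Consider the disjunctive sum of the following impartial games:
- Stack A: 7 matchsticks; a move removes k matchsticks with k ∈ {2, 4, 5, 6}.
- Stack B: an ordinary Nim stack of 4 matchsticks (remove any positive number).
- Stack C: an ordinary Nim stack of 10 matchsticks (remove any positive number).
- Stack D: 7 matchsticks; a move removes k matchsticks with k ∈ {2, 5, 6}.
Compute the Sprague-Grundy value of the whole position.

14

Build the Grundy sequence for stack A with g(k) = mex{g(k−s) : s ∈ {2, 4, 5, 6}, s ≤ k}:
g(0) = mex{} = 0
g(1) = mex{} = 0
g(2) = mex{0} = 1
g(3) = mex{0} = 1
g(4) = mex{0,1} = 2
g(5) = mex{0,1} = 2
g(6) = mex{0,1,2} = 3
g(7) = mex{0,1,2} = 3
So g(7) = 3.
Stack B is a plain Nim stack of size 4, so its Grundy value is 4.
Stack C is a plain Nim stack of size 10, so its Grundy value is 10.
For stack D, compute g(0), g(1), … with moves {2, 5, 6}:
g(0) = mex{} = 0
g(1) = mex{} = 0
g(2) = mex{0} = 1
g(3) = mex{0} = 1
g(4) = mex{1} = 0
g(5) = mex{0,1} = 2
g(6) = mex{0} = 1
g(7) = mex{0,1,2} = 3
So g(7) = 3.
The value of a disjunctive sum is the nim-sum of the parts.
Combined value = 3 ⊕ 4 ⊕ 10 ⊕ 3 = 14.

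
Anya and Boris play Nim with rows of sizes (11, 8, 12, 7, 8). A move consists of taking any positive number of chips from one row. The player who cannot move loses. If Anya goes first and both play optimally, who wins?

Boris wins

Compute the nim-sum pairwise:
11 ⊕ 8 = 3
3 ⊕ 12 = 15
15 ⊕ 7 = 8
8 ⊕ 8 = 0
The nim-sum is 0, so this is a P-position: the player to move is in a losing position under optimal play; Anya is about to move from it and so loses — Boris wins.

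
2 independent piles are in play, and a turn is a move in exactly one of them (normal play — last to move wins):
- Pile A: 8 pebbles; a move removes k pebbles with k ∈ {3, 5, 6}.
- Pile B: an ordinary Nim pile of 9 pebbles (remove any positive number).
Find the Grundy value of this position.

11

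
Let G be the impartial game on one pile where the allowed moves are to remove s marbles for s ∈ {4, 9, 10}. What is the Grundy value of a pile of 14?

Grundy values for subtraction set {4, 9, 10}:
g(0) = mex{} = 0
g(1) = mex{} = 0
g(2) = mex{} = 0
g(3) = mex{} = 0
g(4) = mex{0} = 1
g(5) = mex{0} = 1
g(6) = mex{0} = 1
g(7) = mex{0} = 1
g(8) = mex{1} = 0
g(9) = mex{0,1} = 2
g(10) = mex{0,1} = 2
g(11) = mex{0,1} = 2
g(12) = mex{0} = 1
g(13) = mex{0,1,2} = 3
g(14) = mex{1,2} = 0
So g(14) = 0.

0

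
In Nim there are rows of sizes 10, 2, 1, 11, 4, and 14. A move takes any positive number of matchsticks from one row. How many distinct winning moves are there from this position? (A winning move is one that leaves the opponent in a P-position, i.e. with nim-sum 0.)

3

Compute the nim-sum pairwise:
10 ^ 2 = 8
8 ^ 1 = 9
9 ^ 11 = 2
2 ^ 4 = 6
6 ^ 14 = 8
The overall nim-sum is X = 8. A row of size p has a winning move iff p XOR X < p (reduce it to p XOR X).
  10: 10 XOR 8 = 2 < 10 — winning move (to 2).
  2: 2 XOR 8 = 10 ≥ 2 — no move.
  1: 1 XOR 8 = 9 ≥ 1 — no move.
  11: 11 XOR 8 = 3 < 11 — winning move (to 3).
  4: 4 XOR 8 = 12 ≥ 4 — no move.
  14: 14 XOR 8 = 6 < 14 — winning move (to 6).
That gives 3 winning moves.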